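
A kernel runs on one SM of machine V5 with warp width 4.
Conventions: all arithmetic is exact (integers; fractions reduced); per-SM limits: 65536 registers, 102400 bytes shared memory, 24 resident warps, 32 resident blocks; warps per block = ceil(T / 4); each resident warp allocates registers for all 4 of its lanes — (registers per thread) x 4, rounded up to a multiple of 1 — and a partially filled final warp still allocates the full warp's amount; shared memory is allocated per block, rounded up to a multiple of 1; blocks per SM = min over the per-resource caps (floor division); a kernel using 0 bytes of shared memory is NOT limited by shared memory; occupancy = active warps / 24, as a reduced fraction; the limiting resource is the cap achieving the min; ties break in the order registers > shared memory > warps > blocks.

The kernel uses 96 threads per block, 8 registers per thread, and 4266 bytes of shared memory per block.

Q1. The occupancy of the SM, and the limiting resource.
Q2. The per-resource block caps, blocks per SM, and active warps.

Answer: occupancy 1, limited by warps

registers: 85 blocks
shared memory: 24 blocks
warps: 1 block
blocks: 32 blocks

Answer: 1 block, 24 active warps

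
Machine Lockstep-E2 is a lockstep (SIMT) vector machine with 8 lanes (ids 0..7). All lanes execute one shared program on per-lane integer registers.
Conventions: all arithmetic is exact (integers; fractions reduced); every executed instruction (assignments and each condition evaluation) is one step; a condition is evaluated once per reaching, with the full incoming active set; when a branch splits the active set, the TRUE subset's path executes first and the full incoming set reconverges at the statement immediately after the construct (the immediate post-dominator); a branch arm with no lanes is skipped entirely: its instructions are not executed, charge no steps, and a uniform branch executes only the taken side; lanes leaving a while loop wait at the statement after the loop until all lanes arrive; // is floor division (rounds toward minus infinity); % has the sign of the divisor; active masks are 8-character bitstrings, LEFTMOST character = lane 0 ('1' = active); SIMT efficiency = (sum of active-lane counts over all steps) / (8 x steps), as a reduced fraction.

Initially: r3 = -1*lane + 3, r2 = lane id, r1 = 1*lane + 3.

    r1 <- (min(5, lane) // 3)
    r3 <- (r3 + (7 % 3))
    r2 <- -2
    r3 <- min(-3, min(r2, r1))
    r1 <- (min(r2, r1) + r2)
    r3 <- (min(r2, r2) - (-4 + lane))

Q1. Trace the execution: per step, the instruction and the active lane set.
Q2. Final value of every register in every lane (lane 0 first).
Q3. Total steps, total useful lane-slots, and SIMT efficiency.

step 0: r1 <- (min(5, lane) // 3)    11111111
step 1: r3 <- (r3 + (7 % 3))         11111111
step 2: r2 <- -2                     11111111
step 3: r3 <- min(-3, min(r2, r1))   11111111
step 4: r1 <- (min(r2, r1) + r2)     11111111
step 5: r3 <- (min(r2, r2) - (-4 + lane)) 11111111

Answer: 6 steps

r3: 2,1,0,-1,-2,-3,-4,-5
r2: -2,-2,-2,-2,-2,-2,-2,-2
r1: -4,-4,-4,-4,-4,-4,-4,-4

steps = 6; useful = 48; efficiency = 48/48 = 1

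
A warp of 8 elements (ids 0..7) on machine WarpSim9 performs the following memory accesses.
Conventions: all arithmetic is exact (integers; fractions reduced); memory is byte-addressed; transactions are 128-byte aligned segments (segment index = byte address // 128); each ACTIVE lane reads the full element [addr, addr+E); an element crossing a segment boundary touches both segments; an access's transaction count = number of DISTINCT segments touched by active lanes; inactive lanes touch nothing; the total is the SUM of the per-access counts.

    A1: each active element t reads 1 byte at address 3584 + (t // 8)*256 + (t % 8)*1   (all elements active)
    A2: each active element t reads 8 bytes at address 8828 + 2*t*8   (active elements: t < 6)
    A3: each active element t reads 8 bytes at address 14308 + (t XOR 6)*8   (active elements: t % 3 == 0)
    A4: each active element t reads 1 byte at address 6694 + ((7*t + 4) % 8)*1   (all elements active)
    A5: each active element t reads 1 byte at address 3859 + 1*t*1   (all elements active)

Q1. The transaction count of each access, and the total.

A1: 1 transaction
A2: 2 transactions
A3: 2 transactions
A4: 1 transaction
A5: 1 transaction

Answer: 1,2,2,1,1; total 7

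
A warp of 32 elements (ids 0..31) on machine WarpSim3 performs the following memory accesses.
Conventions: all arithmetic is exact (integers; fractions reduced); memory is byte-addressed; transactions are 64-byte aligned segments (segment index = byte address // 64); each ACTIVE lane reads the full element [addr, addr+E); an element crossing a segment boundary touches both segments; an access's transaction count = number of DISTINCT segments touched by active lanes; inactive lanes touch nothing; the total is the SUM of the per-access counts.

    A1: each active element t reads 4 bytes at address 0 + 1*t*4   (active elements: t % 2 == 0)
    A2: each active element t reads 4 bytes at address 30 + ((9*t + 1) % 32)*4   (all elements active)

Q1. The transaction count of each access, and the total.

A1: 2 transactions
A2: 3 transactions

Answer: 2,3; total 5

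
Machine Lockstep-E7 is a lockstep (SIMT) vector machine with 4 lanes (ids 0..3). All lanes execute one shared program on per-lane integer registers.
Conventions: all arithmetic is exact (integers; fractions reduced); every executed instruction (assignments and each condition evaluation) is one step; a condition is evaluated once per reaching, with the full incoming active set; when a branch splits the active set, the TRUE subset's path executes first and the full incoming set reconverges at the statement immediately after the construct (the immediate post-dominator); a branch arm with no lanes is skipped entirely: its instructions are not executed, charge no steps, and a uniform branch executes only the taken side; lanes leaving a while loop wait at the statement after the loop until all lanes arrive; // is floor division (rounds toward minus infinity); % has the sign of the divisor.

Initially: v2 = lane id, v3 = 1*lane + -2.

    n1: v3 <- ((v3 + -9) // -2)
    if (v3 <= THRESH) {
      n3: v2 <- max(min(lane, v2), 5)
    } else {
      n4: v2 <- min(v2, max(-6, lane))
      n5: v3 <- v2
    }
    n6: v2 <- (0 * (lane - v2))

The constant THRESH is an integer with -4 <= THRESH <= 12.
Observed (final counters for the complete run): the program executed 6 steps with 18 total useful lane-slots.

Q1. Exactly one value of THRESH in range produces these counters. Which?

Answer: THRESH = 4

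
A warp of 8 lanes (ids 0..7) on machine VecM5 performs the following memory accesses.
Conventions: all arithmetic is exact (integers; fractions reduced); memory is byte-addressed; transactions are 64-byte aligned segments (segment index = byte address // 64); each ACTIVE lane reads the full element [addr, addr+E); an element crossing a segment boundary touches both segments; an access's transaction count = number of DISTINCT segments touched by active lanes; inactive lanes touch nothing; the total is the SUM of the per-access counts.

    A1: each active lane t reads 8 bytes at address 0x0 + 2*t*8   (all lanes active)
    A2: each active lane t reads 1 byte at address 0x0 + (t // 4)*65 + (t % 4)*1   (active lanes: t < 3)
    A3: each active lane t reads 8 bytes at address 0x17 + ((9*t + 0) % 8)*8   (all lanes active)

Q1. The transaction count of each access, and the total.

A1: 2 transactions
A2: 1 transaction
A3: 2 transactions

Answer: 2,1,2; total 5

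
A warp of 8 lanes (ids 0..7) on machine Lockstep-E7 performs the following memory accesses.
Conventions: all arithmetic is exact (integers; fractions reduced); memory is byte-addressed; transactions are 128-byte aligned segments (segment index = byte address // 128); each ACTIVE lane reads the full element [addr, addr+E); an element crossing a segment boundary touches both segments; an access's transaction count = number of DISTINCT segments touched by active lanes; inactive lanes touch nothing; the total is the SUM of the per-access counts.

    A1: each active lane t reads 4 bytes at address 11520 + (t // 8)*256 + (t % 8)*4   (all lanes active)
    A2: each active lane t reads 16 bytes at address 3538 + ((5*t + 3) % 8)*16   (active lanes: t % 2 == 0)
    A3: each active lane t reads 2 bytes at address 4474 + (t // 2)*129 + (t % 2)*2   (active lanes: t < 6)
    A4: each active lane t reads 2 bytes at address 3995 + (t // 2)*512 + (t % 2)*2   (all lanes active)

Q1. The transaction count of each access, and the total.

A1: 1 transaction
A2: 2 transactions
A3: 3 transactions
A4: 4 transactions

Answer: 1,2,3,4; total 10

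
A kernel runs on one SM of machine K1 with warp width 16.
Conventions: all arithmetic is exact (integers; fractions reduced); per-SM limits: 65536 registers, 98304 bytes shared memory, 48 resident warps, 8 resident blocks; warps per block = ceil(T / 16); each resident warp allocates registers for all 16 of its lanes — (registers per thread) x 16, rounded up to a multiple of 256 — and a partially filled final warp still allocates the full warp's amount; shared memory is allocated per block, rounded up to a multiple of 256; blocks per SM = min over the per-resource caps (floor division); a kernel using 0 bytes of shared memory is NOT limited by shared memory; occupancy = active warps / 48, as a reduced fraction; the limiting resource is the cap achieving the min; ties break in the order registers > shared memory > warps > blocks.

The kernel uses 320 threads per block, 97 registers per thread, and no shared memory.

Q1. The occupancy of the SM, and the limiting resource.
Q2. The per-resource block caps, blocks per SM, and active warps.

Answer: occupancy 5/12, limited by registers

registers: 1 block
shared memory: no limit (kernel uses none)
warps: 2 blocks
blocks: 8 blocks

Answer: 1 block, 20 active warps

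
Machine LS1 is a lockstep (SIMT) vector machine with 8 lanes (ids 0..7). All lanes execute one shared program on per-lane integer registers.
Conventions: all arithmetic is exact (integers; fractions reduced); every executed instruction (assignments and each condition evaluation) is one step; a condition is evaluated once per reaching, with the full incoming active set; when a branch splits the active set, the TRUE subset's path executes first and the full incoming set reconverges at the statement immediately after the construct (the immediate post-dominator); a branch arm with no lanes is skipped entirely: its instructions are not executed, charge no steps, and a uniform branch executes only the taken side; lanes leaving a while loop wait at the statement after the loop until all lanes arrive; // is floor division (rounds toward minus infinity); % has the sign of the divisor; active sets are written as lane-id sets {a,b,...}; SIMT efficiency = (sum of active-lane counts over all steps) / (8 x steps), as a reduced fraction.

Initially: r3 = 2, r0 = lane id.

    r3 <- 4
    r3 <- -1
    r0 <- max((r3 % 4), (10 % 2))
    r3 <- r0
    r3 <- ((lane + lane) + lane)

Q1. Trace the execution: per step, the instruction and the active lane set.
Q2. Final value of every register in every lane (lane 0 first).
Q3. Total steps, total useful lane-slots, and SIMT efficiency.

step 0: r3 <- 4                      {0,1,2,3,4,5,6,7}
step 1: r3 <- -1                     {0,1,2,3,4,5,6,7}
step 2: r0 <- max((r3 % 4), (10 % 2)) {0,1,2,3,4,5,6,7}
step 3: r3 <- r0                     {0,1,2,3,4,5,6,7}
step 4: r3 <- ((lane + lane) + lane) {0,1,2,3,4,5,6,7}

Answer: 5 steps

r3: 0,3,6,9,12,15,18,21
r0: 3,3,3,3,3,3,3,3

steps = 5; useful = 40; efficiency = 40/40 = 1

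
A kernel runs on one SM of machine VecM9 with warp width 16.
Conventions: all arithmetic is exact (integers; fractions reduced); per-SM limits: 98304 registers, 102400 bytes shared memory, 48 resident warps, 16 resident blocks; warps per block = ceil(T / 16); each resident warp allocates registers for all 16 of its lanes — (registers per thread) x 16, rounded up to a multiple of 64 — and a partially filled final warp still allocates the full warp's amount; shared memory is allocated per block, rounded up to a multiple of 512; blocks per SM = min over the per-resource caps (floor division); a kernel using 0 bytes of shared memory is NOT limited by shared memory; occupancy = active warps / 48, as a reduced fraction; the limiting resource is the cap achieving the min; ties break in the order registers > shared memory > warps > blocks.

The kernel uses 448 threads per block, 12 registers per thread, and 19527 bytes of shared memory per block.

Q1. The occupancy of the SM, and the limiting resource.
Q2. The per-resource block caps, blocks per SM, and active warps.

Answer: occupancy 7/12, limited by warps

registers: 18 blocks
shared memory: 5 blocks
warps: 1 block
blocks: 16 blocks

Answer: 1 block, 28 active warps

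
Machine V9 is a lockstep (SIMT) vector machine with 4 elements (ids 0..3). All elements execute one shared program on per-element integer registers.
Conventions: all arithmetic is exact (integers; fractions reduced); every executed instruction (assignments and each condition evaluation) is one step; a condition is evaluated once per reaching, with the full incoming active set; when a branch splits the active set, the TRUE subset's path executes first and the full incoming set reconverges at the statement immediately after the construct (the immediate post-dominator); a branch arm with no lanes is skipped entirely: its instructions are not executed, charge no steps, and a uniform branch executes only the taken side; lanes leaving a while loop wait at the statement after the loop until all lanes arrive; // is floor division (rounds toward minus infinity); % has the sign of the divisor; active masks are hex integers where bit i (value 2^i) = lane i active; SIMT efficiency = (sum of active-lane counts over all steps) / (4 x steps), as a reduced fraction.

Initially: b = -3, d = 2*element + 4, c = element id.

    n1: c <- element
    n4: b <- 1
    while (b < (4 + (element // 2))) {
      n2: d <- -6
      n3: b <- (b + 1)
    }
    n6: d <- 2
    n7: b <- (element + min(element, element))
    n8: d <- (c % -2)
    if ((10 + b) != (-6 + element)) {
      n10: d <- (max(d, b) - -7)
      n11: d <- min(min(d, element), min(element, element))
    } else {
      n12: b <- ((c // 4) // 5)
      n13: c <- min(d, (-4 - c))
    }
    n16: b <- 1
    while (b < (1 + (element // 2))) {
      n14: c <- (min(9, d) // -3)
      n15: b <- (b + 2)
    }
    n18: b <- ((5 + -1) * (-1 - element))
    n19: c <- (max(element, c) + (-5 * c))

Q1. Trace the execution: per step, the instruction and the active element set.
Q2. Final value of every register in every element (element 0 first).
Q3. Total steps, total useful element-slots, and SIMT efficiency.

step 0: c <- element                 0xf
step 1: b <- 1                       0xf
step 2: eval (b < (4 + (element // 2))) 0xf
step 3: d <- -6                      0xf
step 4: b <- (b + 1)                 0xf
step 5: eval (b < (4 + (element // 2))) 0xf
step 6: d <- -6                      0xf
step 7: b <- (b + 1)                 0xf
step 8: eval (b < (4 + (element // 2))) 0xf
step 9: d <- -6                      0xf
step 10: b <- (b + 1)                 0xf
step 11: eval (b < (4 + (element // 2))) 0xf
step 12: d <- -6                      0xc
step 13: b <- (b + 1)                 0xc
step 14: eval (b < (4 + (element // 2))) 0xc
step 15: d <- 2                       0xf
step 16: b <- (element + min(element, element)) 0xf
step 17: d <- (c % -2)                0xf
step 18: eval ((10 + b) != (-6 + element)) 0xf
step 19: d <- (max(d, b) - -7)        0xf
step 20: d <- min(min(d, element), min(element, element)) 0xf
step 21: b <- 1                       0xf
step 22: eval (b < (1 + (element // 2))) 0xf
step 23: c <- (min(9, d) // -3)       0xc
step 24: b <- (b + 2)                 0xc
step 25: eval (b < (1 + (element // 2))) 0xc
step 26: b <- ((5 + -1) * (-1 - element)) 0xf
step 27: c <- (max(element, c) + (-5 * c)) 0xf

Answer: 28 steps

b: -4,-8,-12,-16
d: 0,1,2,3
c: 0,-4,7,8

steps = 28; useful = 100; efficiency = 100/112 = 25/28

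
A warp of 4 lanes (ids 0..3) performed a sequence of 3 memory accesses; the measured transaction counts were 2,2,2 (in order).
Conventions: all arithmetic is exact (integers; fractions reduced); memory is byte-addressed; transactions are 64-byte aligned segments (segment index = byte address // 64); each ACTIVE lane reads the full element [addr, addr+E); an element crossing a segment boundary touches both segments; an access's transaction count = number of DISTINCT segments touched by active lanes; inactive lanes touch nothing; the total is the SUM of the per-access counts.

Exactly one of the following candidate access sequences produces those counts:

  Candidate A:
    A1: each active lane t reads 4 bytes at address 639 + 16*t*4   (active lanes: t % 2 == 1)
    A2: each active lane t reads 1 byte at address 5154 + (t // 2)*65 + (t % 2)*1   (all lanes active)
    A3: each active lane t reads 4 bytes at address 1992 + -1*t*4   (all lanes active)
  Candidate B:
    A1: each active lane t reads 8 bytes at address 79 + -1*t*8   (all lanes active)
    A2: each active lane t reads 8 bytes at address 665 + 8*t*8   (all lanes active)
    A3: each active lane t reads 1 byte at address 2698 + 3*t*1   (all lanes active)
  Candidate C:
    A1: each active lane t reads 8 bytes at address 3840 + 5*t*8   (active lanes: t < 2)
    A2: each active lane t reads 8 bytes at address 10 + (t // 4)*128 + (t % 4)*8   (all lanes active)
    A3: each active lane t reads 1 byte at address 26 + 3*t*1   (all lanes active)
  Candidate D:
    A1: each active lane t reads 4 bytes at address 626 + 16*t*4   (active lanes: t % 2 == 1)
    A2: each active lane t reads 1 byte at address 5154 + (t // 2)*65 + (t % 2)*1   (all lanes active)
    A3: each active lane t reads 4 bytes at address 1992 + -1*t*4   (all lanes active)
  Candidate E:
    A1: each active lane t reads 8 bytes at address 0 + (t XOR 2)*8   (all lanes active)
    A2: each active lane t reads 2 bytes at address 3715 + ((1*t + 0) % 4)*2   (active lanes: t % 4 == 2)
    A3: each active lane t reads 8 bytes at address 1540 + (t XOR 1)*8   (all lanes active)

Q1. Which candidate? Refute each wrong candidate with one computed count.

A: A1 gives 4 transactions, not 2
B: A2 gives 4 transactions, not 2
C: A1 gives 1 transaction, not 2
E: A1 gives 1 transaction, not 2
D: all counts match (2,2,2)

Answer: D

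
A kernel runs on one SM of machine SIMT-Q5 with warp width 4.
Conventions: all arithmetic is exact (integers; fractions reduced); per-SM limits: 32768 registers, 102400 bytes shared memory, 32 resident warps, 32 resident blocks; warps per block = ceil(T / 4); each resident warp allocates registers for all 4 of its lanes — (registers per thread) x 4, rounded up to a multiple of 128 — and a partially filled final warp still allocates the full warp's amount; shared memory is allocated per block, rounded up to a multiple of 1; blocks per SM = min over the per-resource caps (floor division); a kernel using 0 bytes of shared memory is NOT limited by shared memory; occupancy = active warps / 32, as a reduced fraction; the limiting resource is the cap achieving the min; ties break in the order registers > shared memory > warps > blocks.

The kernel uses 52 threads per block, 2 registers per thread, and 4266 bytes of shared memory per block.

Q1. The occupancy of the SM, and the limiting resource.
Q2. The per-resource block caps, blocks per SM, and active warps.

Answer: occupancy 13/16, limited by warps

registers: 19 blocks
shared memory: 24 blocks
warps: 2 blocks
blocks: 32 blocks

Answer: 2 blocks, 26 active warps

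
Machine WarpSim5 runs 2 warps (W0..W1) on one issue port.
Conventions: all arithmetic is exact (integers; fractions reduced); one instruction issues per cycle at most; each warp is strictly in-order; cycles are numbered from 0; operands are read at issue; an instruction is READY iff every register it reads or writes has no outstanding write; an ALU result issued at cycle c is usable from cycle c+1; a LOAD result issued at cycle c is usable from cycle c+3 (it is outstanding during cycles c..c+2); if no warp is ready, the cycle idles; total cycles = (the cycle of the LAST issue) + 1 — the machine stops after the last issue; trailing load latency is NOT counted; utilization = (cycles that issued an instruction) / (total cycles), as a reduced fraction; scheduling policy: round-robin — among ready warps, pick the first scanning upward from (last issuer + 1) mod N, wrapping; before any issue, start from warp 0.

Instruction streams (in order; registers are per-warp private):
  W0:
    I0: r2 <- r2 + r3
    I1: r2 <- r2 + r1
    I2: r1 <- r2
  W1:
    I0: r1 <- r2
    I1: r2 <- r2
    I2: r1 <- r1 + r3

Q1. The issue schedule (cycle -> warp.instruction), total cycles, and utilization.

cycle 0: W0.I0
cycle 1: W1.I0
cycle 2: W0.I1
cycle 3: W1.I1
cycle 4: W0.I2
cycle 5: W1.I2

Answer: 6 cycles, utilization 1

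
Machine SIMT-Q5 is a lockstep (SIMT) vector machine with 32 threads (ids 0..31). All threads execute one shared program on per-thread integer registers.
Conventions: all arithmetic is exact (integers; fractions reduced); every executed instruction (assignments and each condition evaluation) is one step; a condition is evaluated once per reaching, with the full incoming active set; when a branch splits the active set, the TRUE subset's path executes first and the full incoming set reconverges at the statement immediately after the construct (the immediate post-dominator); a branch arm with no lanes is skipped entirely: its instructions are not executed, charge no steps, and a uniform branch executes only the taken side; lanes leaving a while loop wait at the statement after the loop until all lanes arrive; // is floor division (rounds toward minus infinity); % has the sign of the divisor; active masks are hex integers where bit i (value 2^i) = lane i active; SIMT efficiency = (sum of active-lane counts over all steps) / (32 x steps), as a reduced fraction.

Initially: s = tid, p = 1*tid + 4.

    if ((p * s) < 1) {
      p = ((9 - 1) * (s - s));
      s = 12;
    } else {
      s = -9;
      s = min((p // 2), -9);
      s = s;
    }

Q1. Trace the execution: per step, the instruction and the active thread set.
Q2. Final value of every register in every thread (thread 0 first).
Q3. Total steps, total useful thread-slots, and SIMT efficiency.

step 0: eval ((p * s) < 1)           0xffffffff
step 1: p <- ((9 - 1) * (s - s))     0x00000001
step 2: s <- 12                      0x00000001
step 3: s <- -9                      0xfffffffe
step 4: s <- min((p // 2), -9)       0xfffffffe
step 5: s <- s                       0xfffffffe

Answer: 6 steps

s: 12,-9,-9,-9,-9,-9,-9,-9,-9,-9,-9,-9,-9,-9,-9,-9,-9,-9,-9,-9,-9,-9,-9,-9,-9,-9,-9,-9,-9,-9,-9,-9
p: 0,5,6,7,8,9,10,11,12,13,14,15,16,17,18,19,20,21,22,23,24,25,26,27,28,29,30,31,32,33,34,35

steps = 6; useful = 127; efficiency = 127/192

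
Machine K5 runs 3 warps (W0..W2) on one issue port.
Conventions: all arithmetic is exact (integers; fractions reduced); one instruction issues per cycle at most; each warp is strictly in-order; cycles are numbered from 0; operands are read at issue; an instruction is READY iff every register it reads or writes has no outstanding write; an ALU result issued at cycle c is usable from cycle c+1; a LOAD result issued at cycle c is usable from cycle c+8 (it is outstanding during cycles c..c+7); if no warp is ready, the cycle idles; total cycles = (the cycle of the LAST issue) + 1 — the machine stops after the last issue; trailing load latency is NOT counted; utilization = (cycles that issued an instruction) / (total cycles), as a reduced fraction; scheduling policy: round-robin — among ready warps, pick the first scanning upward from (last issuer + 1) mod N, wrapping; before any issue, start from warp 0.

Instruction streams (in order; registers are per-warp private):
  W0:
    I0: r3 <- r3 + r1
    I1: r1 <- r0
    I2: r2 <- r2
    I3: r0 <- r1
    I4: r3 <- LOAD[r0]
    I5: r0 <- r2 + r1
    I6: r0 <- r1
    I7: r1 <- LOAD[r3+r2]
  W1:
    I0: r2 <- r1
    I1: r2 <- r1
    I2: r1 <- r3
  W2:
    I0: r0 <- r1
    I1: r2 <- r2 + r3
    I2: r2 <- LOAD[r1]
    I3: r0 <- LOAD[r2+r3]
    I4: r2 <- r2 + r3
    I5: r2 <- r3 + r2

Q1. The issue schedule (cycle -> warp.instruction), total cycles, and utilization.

cycle 0: W0.I0
cycle 1: W1.I0
cycle 2: W2.I0
cycle 3: W0.I1
cycle 4: W1.I1
cycle 5: W2.I1
cycle 6: W0.I2
cycle 7: W1.I2
cycle 8: W2.I2
cycle 9: W0.I3
cycle 10: W0.I4
cycle 11: W0.I5
cycle 12: W0.I6
cycle 13: idle
cycle 14: idle
cycle 15: idle
cycle 16: W2.I3
cycle 17: W2.I4
cycle 18: W0.I7
cycle 19: W2.I5

Answer: 20 cycles, utilization 17/20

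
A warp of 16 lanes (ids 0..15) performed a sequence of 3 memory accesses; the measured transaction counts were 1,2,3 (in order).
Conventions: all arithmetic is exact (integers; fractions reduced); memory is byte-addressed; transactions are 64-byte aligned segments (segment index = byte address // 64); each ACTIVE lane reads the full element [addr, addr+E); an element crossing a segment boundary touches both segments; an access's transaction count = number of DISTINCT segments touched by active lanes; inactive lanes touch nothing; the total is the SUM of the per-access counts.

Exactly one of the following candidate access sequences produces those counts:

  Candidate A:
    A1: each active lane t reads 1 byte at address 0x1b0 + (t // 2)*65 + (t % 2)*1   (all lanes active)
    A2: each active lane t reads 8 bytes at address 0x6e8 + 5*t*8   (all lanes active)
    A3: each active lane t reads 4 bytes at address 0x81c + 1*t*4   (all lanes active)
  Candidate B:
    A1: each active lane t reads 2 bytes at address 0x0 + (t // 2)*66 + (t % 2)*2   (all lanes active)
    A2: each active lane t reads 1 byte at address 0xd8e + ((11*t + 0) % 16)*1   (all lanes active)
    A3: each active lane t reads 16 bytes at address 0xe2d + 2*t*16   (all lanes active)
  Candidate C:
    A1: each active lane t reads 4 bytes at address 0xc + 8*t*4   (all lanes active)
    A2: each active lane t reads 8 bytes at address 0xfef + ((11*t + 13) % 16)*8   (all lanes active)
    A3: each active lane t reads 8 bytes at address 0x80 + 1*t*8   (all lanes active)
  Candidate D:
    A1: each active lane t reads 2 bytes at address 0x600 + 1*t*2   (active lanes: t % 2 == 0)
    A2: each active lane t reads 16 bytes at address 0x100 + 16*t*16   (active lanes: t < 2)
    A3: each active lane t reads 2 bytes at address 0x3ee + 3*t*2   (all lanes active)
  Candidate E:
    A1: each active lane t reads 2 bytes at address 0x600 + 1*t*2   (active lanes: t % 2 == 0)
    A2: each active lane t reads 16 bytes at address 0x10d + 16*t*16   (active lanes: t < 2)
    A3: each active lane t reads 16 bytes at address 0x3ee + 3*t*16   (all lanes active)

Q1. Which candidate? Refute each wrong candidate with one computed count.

A: A1 gives 8 transactions, not 1
B: A1 gives 8 transactions, not 1
C: A1 gives 8 transactions, not 1
E: A3 gives 13 transactions, not 3
D: all counts match (1,2,3)

Answer: D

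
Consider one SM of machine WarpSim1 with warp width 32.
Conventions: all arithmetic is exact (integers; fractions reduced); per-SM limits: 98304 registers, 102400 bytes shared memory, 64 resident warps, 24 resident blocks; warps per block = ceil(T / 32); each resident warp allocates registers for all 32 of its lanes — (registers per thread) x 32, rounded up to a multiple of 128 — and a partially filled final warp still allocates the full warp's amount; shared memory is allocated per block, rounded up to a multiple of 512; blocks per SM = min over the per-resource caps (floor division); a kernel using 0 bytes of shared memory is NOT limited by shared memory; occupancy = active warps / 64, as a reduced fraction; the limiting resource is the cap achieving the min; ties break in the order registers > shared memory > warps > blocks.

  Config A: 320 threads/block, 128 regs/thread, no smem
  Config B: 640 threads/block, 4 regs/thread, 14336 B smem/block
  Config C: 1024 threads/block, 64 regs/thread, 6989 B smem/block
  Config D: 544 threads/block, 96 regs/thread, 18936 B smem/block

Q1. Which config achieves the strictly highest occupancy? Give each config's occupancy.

occupancies: A 5/16, B 15/16, C 1/2, D 17/64

Answer: B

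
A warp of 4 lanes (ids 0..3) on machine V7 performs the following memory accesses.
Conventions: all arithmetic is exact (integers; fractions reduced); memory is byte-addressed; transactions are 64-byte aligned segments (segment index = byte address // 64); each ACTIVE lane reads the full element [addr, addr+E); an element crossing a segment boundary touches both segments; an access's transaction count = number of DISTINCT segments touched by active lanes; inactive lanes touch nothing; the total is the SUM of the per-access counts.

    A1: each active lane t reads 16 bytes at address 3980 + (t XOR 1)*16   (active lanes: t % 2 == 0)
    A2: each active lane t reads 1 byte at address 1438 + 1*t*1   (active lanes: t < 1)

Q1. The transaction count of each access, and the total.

A1: 2 transactions
A2: 1 transaction

Answer: 2,1; total 3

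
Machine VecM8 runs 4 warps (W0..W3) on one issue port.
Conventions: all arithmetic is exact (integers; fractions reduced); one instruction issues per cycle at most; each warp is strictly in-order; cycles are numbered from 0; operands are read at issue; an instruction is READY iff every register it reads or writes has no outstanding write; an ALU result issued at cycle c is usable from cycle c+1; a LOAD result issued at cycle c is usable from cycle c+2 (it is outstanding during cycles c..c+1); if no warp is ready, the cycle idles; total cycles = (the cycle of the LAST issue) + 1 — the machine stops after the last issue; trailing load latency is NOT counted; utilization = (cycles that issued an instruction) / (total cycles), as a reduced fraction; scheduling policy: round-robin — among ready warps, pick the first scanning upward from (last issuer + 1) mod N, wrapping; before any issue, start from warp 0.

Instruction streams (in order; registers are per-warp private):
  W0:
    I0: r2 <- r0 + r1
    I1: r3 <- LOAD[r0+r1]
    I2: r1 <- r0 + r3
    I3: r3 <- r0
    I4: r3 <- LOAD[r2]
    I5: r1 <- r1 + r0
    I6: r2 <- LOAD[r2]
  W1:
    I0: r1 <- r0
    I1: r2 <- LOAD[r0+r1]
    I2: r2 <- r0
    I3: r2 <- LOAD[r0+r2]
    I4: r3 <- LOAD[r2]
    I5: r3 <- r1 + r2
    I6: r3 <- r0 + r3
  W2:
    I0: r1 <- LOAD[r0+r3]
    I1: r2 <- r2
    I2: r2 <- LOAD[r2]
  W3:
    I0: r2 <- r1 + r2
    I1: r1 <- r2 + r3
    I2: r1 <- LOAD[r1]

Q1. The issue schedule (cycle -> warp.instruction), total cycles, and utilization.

cycle 0: W0.I0
cycle 1: W1.I0
cycle 2: W2.I0
cycle 3: W3.I0
cycle 4: W0.I1
cycle 5: W1.I1
cycle 6: W2.I1
cycle 7: W3.I1
cycle 8: W0.I2
cycle 9: W1.I2
cycle 10: W2.I2
cycle 11: W3.I2
cycle 12: W0.I3
cycle 13: W1.I3
cycle 14: W0.I4
cycle 15: W1.I4
cycle 16: W0.I5
cycle 17: W1.I5
cycle 18: W0.I6
cycle 19: W1.I6

Answer: 20 cycles, utilization 1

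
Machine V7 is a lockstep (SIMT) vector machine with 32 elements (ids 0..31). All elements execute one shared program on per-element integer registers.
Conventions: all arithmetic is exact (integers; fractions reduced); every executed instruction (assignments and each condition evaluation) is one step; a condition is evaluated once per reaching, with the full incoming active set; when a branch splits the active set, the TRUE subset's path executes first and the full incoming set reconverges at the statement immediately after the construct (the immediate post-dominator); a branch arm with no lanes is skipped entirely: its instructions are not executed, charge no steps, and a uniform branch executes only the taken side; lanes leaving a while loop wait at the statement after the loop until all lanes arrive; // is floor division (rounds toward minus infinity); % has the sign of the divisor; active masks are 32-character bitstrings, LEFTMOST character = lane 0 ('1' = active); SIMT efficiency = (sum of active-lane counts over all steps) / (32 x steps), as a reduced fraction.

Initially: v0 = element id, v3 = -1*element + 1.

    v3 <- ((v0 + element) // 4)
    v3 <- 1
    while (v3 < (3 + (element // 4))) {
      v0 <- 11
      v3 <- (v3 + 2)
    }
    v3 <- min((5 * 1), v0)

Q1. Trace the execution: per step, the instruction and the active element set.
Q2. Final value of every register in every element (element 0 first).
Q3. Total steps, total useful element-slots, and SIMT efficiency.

step 0: v3 <- ((v0 + element) // 4)  11111111111111111111111111111111
step 1: v3 <- 1                      11111111111111111111111111111111
step 2: eval (v3 < (3 + (element // 4))) 11111111111111111111111111111111
step 3: v0 <- 11                     11111111111111111111111111111111
step 4: v3 <- (v3 + 2)               11111111111111111111111111111111
step 5: eval (v3 < (3 + (element // 4))) 11111111111111111111111111111111
step 6: v0 <- 11                     00001111111111111111111111111111
step 7: v3 <- (v3 + 2)               00001111111111111111111111111111
step 8: eval (v3 < (3 + (element // 4))) 00001111111111111111111111111111
step 9: v0 <- 11                     00000000000011111111111111111111
step 10: v3 <- (v3 + 2)               00000000000011111111111111111111
step 11: eval (v3 < (3 + (element // 4))) 00000000000011111111111111111111
step 12: v0 <- 11                     00000000000000000000111111111111
step 13: v3 <- (v3 + 2)               00000000000000000000111111111111
step 14: eval (v3 < (3 + (element // 4))) 00000000000000000000111111111111
step 15: v0 <- 11                     00000000000000000000000000001111
step 16: v3 <- (v3 + 2)               00000000000000000000000000001111
step 17: eval (v3 < (3 + (element // 4))) 00000000000000000000000000001111
step 18: v3 <- min((5 * 1), v0)       11111111111111111111111111111111

Answer: 19 steps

v0: 11,11,11,11,11,11,11,11,11,11,11,11,11,11,11,11,11,11,11,11,11,11,11,11,11,11,11,11,11,11,11,11
v3: 5,5,5,5,5,5,5,5,5,5,5,5,5,5,5,5,5,5,5,5,5,5,5,5,5,5,5,5,5,5,5,5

steps = 19; useful = 416; efficiency = 416/608 = 13/19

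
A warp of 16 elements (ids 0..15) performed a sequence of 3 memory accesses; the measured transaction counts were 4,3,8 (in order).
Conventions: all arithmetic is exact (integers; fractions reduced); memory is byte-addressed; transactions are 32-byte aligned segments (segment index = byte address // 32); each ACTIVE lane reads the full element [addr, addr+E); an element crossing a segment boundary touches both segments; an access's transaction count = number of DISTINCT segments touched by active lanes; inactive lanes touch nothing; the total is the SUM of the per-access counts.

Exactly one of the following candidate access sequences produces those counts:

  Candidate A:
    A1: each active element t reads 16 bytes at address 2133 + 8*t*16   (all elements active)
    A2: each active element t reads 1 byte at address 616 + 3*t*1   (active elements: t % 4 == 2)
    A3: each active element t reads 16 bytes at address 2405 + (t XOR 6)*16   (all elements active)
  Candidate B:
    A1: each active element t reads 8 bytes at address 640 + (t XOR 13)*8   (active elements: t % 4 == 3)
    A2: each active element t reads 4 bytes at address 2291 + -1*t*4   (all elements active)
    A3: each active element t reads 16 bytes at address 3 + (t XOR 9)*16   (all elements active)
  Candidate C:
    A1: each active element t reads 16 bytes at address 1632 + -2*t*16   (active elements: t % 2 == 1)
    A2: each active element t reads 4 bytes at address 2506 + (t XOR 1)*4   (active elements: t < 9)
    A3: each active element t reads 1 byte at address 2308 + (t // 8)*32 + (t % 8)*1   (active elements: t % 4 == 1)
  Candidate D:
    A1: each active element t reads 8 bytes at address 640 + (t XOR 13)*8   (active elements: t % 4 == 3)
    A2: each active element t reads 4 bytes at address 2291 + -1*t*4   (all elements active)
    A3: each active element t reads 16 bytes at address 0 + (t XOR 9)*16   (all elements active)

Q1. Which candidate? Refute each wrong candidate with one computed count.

A: A1 gives 32 transactions, not 4
B: A3 gives 9 transactions, not 8
C: A1 gives 8 transactions, not 4
D: all counts match (4,3,8)

Answer: D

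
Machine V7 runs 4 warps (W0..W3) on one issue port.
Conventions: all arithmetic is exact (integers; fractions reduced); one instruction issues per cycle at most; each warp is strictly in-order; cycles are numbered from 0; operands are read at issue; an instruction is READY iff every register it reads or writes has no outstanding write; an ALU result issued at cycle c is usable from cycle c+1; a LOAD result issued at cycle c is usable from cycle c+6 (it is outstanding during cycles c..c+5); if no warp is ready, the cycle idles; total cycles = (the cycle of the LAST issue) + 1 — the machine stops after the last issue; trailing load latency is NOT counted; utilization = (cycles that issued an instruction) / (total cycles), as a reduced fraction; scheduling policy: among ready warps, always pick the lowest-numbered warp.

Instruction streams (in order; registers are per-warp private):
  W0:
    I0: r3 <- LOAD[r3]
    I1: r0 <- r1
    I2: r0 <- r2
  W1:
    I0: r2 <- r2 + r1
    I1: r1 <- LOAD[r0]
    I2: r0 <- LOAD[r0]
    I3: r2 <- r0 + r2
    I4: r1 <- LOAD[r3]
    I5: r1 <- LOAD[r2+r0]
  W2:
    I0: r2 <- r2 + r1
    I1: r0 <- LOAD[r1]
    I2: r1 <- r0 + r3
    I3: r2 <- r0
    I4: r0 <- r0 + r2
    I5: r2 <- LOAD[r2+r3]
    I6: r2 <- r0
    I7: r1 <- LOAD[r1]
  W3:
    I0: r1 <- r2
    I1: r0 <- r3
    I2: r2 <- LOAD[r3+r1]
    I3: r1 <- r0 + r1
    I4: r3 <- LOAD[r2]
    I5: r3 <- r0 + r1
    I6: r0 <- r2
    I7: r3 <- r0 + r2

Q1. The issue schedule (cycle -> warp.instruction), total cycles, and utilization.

cycle 0: W0.I0
cycle 1: W0.I1
cycle 2: W0.I2
cycle 3: W1.I0
cycle 4: W1.I1
cycle 5: W1.I2
cycle 6: W2.I0
cycle 7: W2.I1
cycle 8: W3.I0
cycle 9: W3.I1
cycle 10: W3.I2
cycle 11: W1.I3
cycle 12: W1.I4
cycle 13: W2.I2
cycle 14: W2.I3
cycle 15: W2.I4
cycle 16: W2.I5
cycle 17: W3.I3
cycle 18: W1.I5
cycle 19: W3.I4
cycle 20: idle
cycle 21: idle
cycle 22: W2.I6
cycle 23: W2.I7
cycle 24: idle
cycle 25: W3.I5
cycle 26: W3.I6
cycle 27: W3.I7

Answer: 28 cycles, utilization 25/28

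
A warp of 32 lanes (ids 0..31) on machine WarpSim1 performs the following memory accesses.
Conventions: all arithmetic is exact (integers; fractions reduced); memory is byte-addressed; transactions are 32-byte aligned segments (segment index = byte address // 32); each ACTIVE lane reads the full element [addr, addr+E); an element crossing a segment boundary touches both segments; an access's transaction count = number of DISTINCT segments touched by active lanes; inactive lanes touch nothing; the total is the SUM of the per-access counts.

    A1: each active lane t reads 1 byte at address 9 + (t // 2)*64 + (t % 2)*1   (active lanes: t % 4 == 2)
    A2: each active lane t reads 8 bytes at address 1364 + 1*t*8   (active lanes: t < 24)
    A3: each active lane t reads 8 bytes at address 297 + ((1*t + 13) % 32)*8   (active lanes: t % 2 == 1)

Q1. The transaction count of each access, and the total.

A1: 8 transactions
A2: 7 transactions
A3: 9 transactions

Answer: 8,7,9; total 24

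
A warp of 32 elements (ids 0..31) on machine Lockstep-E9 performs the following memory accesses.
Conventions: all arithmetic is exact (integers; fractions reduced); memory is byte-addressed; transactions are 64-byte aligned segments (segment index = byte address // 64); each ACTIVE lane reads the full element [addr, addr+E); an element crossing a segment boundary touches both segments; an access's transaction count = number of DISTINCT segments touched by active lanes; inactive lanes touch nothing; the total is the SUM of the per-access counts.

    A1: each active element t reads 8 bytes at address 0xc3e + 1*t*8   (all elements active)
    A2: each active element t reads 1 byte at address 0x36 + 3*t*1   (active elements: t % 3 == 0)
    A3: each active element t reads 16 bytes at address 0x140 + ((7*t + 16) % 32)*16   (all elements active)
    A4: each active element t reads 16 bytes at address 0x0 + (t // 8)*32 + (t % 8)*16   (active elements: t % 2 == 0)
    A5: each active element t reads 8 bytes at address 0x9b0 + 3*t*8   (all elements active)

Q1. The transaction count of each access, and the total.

A1: 5 transactions
A2: 3 transactions
A3: 8 transactions
A4: 4 transactions
A5: 13 transactions

Answer: 5,3,8,4,13; total 33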